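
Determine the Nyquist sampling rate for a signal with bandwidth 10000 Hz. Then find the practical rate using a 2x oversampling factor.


By Nyquist theorem, fs_min = 2 * fmax.
fs_min = 2 * 10000 = 20000 Hz
Practical rate = 2 * fs_min = 2 * 20000 = 40000 Hz

fs_min = 20000 Hz, fs_practical = 40000 Hz


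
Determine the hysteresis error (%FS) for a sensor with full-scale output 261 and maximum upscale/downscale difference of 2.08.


Hysteresis = (max difference / full scale) * 100%.
H = (2.08 / 261) * 100
H = 0.797 %FS

0.797 %FS


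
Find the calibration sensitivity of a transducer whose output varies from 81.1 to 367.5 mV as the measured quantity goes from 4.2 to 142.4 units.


Sensitivity = (y2 - y1) / (x2 - x1).
S = (367.5 - 81.1) / (142.4 - 4.2)
S = 286.4 / 138.2
S = 2.0724 mV/unit

2.0724 mV/unit


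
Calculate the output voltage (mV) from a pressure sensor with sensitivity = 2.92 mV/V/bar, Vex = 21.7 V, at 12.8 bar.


Output = sensitivity * Vex * P.
Vout = 2.92 * 21.7 * 12.8
Vout = 63.364 * 12.8
Vout = 811.06 mV

811.06 mV


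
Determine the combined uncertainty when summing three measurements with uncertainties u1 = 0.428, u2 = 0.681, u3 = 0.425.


For a sum of independent quantities, uc = sqrt(u1^2 + u2^2 + u3^2).
uc = sqrt(0.428^2 + 0.681^2 + 0.425^2)
uc = sqrt(0.183184 + 0.463761 + 0.180625)
uc = 0.9097

0.9097


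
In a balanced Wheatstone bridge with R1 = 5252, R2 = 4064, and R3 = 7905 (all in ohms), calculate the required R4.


At balance: R1*R4 = R2*R3, so R4 = R2*R3/R1.
R4 = 4064 * 7905 / 5252
R4 = 32125920 / 5252
R4 = 6116.89 ohm

6116.89 ohm


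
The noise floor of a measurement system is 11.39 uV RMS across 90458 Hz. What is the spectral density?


Noise spectral density = Vrms / sqrt(BW).
NSD = 11.39 / sqrt(90458)
NSD = 11.39 / 300.7624
NSD = 0.0379 uV/sqrt(Hz)

0.0379 uV/sqrt(Hz)


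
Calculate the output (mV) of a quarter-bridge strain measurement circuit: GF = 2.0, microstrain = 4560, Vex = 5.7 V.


Quarter bridge output: Vout = (GF * epsilon * Vex) / 4.
Vout = (2.0 * 4560e-6 * 5.7) / 4
Vout = 0.051984 / 4 V
Vout = 0.012996 V = 12.996 mV

12.996 mV


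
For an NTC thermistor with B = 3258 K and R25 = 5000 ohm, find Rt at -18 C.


NTC thermistor equation: Rt = R25 * exp(B * (1/T - 1/T25)).
T in Kelvin: 255.15 K, T25 = 298.15 K
1/T - 1/T25 = 1/255.15 - 1/298.15 = 0.00056525
B * (1/T - 1/T25) = 3258 * 0.00056525 = 1.8416
Rt = 5000 * exp(1.8416) = 31532.3 ohm

31532.3 ohm


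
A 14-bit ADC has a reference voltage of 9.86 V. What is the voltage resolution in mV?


The resolution (LSB) of an ADC is Vref / 2^n.
LSB = 9.86 / 2^14
LSB = 9.86 / 16384
LSB = 0.00060181 V = 0.60180664 mV

0.60180664 mV


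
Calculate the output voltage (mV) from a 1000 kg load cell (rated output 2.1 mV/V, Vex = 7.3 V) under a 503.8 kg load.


Vout = rated_output * Vex * (load / capacity).
Vout = 2.1 * 7.3 * (503.8 / 1000)
Vout = 2.1 * 7.3 * 0.5038
Vout = 7.723 mV

7.723 mV


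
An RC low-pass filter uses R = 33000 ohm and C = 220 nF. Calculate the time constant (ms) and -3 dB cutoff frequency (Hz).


Time constant: tau = R * C.
tau = 33000 * 2.20e-07 = 0.00726 s
tau = 7.26 ms
Cutoff frequency: fc = 1 / (2*pi*R*C).
fc = 1 / (2*pi*0.00726) = 21.92 Hz

tau = 7.26 ms, fc = 21.92 Hz


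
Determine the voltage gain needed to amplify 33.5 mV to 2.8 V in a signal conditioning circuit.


Gain = Vout / Vin (converting to same units).
G = 2.8 V / 33.5 mV
G = 2800.0 mV / 33.5 mV
G = 83.58

83.58


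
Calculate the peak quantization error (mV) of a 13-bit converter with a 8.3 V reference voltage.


The maximum quantization error is +/- LSB/2.
LSB = Vref / 2^n = 8.3 / 8192 = 0.00101318 V
Max error = LSB / 2 = 0.00101318 / 2 = 0.00050659 V
Max error = 0.5066 mV

0.5066 mV


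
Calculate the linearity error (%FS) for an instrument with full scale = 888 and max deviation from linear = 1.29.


Linearity error = (max deviation / full scale) * 100%.
Linearity = (1.29 / 888) * 100
Linearity = 0.145 %FS

0.145 %FS


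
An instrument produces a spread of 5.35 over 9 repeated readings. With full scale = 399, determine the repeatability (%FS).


Repeatability = (spread / full scale) * 100%.
R = (5.35 / 399) * 100
R = 1.341 %FS

1.341 %FS


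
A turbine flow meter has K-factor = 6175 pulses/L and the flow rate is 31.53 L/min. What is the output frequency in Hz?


Frequency = K * Q / 60 (converting L/min to L/s).
f = 6175 * 31.53 / 60
f = 194697.75 / 60
f = 3244.96 Hz

3244.96 Hz


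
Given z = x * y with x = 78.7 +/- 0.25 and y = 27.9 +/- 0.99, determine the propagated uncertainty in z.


For a product z = x*y, the relative uncertainty is:
uz/z = sqrt((ux/x)^2 + (uy/y)^2)
Relative uncertainties: ux/x = 0.25/78.7 = 0.003177
uy/y = 0.99/27.9 = 0.035484
z = 78.7 * 27.9 = 2195.7
uz = 2195.7 * sqrt(0.003177^2 + 0.035484^2) = 78.225

78.225


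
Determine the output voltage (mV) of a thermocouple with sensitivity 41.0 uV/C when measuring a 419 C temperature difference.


The thermocouple output V = sensitivity * dT.
V = 41.0 uV/C * 419 C
V = 17179.0 uV
V = 17.179 mV

17.179 mV


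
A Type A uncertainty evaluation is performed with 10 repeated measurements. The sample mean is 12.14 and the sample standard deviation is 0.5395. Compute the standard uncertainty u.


The standard uncertainty for Type A evaluation is u = s / sqrt(n).
u = 0.5395 / sqrt(10)
u = 0.5395 / 3.1623
u = 0.1706

0.1706


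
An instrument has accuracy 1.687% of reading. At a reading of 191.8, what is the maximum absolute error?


Absolute error = (accuracy% / 100) * reading.
Error = (1.687 / 100) * 191.8
Error = 0.01687 * 191.8
Error = 3.2357

3.2357


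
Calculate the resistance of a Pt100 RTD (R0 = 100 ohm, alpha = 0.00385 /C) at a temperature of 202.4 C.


The RTD equation: Rt = R0 * (1 + alpha * T).
Rt = 100 * (1 + 0.00385 * 202.4)
Rt = 100 * (1 + 0.77924)
Rt = 100 * 1.77924
Rt = 177.924 ohm

177.924 ohm


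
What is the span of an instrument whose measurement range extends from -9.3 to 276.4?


Span = upper range - lower range.
Span = 276.4 - (-9.3)
Span = 285.7

285.7


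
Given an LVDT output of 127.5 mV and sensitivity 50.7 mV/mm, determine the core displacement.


Displacement = Vout / sensitivity.
d = 127.5 / 50.7
d = 2.515 mm

2.515 mm


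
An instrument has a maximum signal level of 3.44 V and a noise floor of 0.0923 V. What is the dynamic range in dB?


Dynamic range = 20 * log10(Vmax / Vnoise).
DR = 20 * log10(3.44 / 0.0923)
DR = 20 * log10(37.27)
DR = 31.43 dB

31.43 dB


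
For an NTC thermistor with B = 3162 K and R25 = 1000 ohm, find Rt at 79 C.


NTC thermistor equation: Rt = R25 * exp(B * (1/T - 1/T25)).
T in Kelvin: 352.15 K, T25 = 298.15 K
1/T - 1/T25 = 1/352.15 - 1/298.15 = -0.00051432
B * (1/T - 1/T25) = 3162 * -0.00051432 = -1.6263
Rt = 1000 * exp(-1.6263) = 196.7 ohm

196.7 ohm


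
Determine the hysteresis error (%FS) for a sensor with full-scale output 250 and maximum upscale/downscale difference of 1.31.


Hysteresis = (max difference / full scale) * 100%.
H = (1.31 / 250) * 100
H = 0.524 %FS

0.524 %FS


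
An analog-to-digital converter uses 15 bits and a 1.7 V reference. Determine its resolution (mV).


The resolution (LSB) of an ADC is Vref / 2^n.
LSB = 1.7 / 2^15
LSB = 1.7 / 32768
LSB = 5.188e-05 V = 0.05187988 mV

0.05187988 mV


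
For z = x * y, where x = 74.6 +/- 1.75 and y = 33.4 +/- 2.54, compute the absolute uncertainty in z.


For a product z = x*y, the relative uncertainty is:
uz/z = sqrt((ux/x)^2 + (uy/y)^2)
Relative uncertainties: ux/x = 1.75/74.6 = 0.023458
uy/y = 2.54/33.4 = 0.076048
z = 74.6 * 33.4 = 2491.6
uz = 2491.6 * sqrt(0.023458^2 + 0.076048^2) = 198.294

198.294


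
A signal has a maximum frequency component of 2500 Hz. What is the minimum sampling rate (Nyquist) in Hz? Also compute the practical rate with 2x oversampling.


By Nyquist theorem, fs_min = 2 * fmax.
fs_min = 2 * 2500 = 5000 Hz
Practical rate = 2 * fs_min = 2 * 5000 = 10000 Hz

fs_min = 5000 Hz, fs_practical = 10000 Hz


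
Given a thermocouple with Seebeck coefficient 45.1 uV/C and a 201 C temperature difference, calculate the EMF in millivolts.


The thermocouple output V = sensitivity * dT.
V = 45.1 uV/C * 201 C
V = 9065.1 uV
V = 9.065 mV

9.065 mV


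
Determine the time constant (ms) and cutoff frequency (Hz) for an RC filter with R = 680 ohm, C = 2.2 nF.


Time constant: tau = R * C.
tau = 680 * 2.20e-09 = 1.496e-06 s
tau = 0.0015 ms
Cutoff frequency: fc = 1 / (2*pi*R*C).
fc = 1 / (2*pi*1.496e-06) = 106386.99 Hz

tau = 0.0015 ms, fc = 106386.99 Hz


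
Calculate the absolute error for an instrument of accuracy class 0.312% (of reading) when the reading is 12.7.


Absolute error = (accuracy% / 100) * reading.
Error = (0.312 / 100) * 12.7
Error = 0.00312 * 12.7
Error = 0.0396

0.0396


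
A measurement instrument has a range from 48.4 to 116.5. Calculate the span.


Span = upper range - lower range.
Span = 116.5 - (48.4)
Span = 68.1

68.1


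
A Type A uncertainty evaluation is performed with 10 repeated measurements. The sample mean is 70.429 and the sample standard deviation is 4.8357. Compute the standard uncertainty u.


The standard uncertainty for Type A evaluation is u = s / sqrt(n).
u = 4.8357 / sqrt(10)
u = 4.8357 / 3.1623
u = 1.5292

1.5292


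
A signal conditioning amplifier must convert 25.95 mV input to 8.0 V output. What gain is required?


Gain = Vout / Vin (converting to same units).
G = 8.0 V / 25.95 mV
G = 8000.0 mV / 25.95 mV
G = 308.29

308.29


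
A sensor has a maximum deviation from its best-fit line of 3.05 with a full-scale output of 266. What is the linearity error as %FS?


Linearity error = (max deviation / full scale) * 100%.
Linearity = (3.05 / 266) * 100
Linearity = 1.147 %FS

1.147 %FS


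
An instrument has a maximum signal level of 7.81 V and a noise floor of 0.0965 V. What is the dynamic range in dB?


Dynamic range = 20 * log10(Vmax / Vnoise).
DR = 20 * log10(7.81 / 0.0965)
DR = 20 * log10(80.93)
DR = 38.16 dB

38.16 dB


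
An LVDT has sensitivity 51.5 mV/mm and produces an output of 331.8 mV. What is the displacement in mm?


Displacement = Vout / sensitivity.
d = 331.8 / 51.5
d = 6.443 mm

6.443 mm


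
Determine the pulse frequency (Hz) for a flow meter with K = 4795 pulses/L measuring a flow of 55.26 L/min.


Frequency = K * Q / 60 (converting L/min to L/s).
f = 4795 * 55.26 / 60
f = 264971.7 / 60
f = 4416.2 Hz

4416.2 Hz


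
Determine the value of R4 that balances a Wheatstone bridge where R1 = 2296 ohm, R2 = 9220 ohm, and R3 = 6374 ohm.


At balance: R1*R4 = R2*R3, so R4 = R2*R3/R1.
R4 = 9220 * 6374 / 2296
R4 = 58768280 / 2296
R4 = 25595.94 ohm

25595.94 ohm


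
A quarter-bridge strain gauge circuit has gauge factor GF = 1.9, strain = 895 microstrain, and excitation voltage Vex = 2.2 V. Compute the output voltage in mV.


Quarter bridge output: Vout = (GF * epsilon * Vex) / 4.
Vout = (1.9 * 895e-6 * 2.2) / 4
Vout = 0.0037411 / 4 V
Vout = 0.00093528 V = 0.9353 mV

0.9353 mV


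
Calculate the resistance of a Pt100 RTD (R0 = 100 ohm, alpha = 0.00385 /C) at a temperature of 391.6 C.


The RTD equation: Rt = R0 * (1 + alpha * T).
Rt = 100 * (1 + 0.00385 * 391.6)
Rt = 100 * (1 + 1.50766)
Rt = 100 * 2.50766
Rt = 250.766 ohm

250.766 ohm


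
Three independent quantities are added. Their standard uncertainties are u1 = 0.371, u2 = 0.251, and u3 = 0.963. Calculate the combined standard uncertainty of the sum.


For a sum of independent quantities, uc = sqrt(u1^2 + u2^2 + u3^2).
uc = sqrt(0.371^2 + 0.251^2 + 0.963^2)
uc = sqrt(0.137641 + 0.063001 + 0.927369)
uc = 1.0621

1.0621


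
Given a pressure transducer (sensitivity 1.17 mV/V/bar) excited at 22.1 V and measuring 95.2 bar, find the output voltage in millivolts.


Output = sensitivity * Vex * P.
Vout = 1.17 * 22.1 * 95.2
Vout = 25.857 * 95.2
Vout = 2461.59 mV

2461.59 mV


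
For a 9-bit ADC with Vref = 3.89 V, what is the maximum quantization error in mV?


The maximum quantization error is +/- LSB/2.
LSB = Vref / 2^n = 3.89 / 512 = 0.00759766 V
Max error = LSB / 2 = 0.00759766 / 2 = 0.00379883 V
Max error = 3.7988 mV

3.7988 mV


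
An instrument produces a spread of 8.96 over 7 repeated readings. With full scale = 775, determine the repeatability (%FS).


Repeatability = (spread / full scale) * 100%.
R = (8.96 / 775) * 100
R = 1.156 %FS

1.156 %FS


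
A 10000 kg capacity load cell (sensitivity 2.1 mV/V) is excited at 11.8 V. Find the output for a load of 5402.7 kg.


Vout = rated_output * Vex * (load / capacity).
Vout = 2.1 * 11.8 * (5402.7 / 10000)
Vout = 2.1 * 11.8 * 0.54027
Vout = 13.388 mV

13.388 mV


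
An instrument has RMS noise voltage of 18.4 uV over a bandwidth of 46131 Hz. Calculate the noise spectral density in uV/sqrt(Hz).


Noise spectral density = Vrms / sqrt(BW).
NSD = 18.4 / sqrt(46131)
NSD = 18.4 / 214.7813
NSD = 0.0857 uV/sqrt(Hz)

0.0857 uV/sqrt(Hz)


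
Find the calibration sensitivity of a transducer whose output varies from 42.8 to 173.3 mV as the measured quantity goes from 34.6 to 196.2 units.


Sensitivity = (y2 - y1) / (x2 - x1).
S = (173.3 - 42.8) / (196.2 - 34.6)
S = 130.5 / 161.6
S = 0.8075 mV/unit

0.8075 mV/unit


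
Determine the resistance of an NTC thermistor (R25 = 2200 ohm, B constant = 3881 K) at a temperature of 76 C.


NTC thermistor equation: Rt = R25 * exp(B * (1/T - 1/T25)).
T in Kelvin: 349.15 K, T25 = 298.15 K
1/T - 1/T25 = 1/349.15 - 1/298.15 = -0.00048992
B * (1/T - 1/T25) = 3881 * -0.00048992 = -1.9014
Rt = 2200 * exp(-1.9014) = 328.6 ohm

328.6 ohm


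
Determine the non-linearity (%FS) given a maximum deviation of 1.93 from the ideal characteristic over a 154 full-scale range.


Linearity error = (max deviation / full scale) * 100%.
Linearity = (1.93 / 154) * 100
Linearity = 1.253 %FS

1.253 %FS


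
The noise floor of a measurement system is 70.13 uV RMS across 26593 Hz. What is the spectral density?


Noise spectral density = Vrms / sqrt(BW).
NSD = 70.13 / sqrt(26593)
NSD = 70.13 / 163.0736
NSD = 0.4301 uV/sqrt(Hz)

0.4301 uV/sqrt(Hz)


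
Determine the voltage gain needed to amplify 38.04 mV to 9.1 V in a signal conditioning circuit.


Gain = Vout / Vin (converting to same units).
G = 9.1 V / 38.04 mV
G = 9100.0 mV / 38.04 mV
G = 239.22

239.22


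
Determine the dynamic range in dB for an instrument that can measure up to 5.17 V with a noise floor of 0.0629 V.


Dynamic range = 20 * log10(Vmax / Vnoise).
DR = 20 * log10(5.17 / 0.0629)
DR = 20 * log10(82.19)
DR = 38.3 dB

38.3 dB


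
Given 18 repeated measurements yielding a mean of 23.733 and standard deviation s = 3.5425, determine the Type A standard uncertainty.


The standard uncertainty for Type A evaluation is u = s / sqrt(n).
u = 3.5425 / sqrt(18)
u = 3.5425 / 4.2426
u = 0.835

0.835


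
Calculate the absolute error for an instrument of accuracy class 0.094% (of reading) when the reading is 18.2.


Absolute error = (accuracy% / 100) * reading.
Error = (0.094 / 100) * 18.2
Error = 0.00094 * 18.2
Error = 0.0171

0.0171


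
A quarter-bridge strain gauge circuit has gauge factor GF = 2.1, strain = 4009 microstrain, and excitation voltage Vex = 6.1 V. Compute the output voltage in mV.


Quarter bridge output: Vout = (GF * epsilon * Vex) / 4.
Vout = (2.1 * 4009e-6 * 6.1) / 4
Vout = 0.05135529 / 4 V
Vout = 0.01283882 V = 12.8388 mV

12.8388 mV


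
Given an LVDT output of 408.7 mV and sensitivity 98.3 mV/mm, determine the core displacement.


Displacement = Vout / sensitivity.
d = 408.7 / 98.3
d = 4.158 mm

4.158 mm


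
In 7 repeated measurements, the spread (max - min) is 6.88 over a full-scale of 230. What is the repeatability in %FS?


Repeatability = (spread / full scale) * 100%.
R = (6.88 / 230) * 100
R = 2.991 %FS

2.991 %FS


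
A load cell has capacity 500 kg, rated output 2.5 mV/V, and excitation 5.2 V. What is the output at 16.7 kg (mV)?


Vout = rated_output * Vex * (load / capacity).
Vout = 2.5 * 5.2 * (16.7 / 500)
Vout = 2.5 * 5.2 * 0.0334
Vout = 0.434 mV

0.434 mV


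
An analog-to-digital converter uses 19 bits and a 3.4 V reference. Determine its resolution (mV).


The resolution (LSB) of an ADC is Vref / 2^n.
LSB = 3.4 / 2^19
LSB = 3.4 / 524288
LSB = 6.48e-06 V = 0.00648499 mV

0.00648499 mV


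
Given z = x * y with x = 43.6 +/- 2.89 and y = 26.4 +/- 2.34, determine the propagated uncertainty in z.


For a product z = x*y, the relative uncertainty is:
uz/z = sqrt((ux/x)^2 + (uy/y)^2)
Relative uncertainties: ux/x = 2.89/43.6 = 0.066284
uy/y = 2.34/26.4 = 0.088636
z = 43.6 * 26.4 = 1151.0
uz = 1151.0 * sqrt(0.066284^2 + 0.088636^2) = 127.397

127.397


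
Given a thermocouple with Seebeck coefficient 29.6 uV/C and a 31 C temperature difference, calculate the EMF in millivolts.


The thermocouple output V = sensitivity * dT.
V = 29.6 uV/C * 31 C
V = 917.6 uV
V = 0.918 mV

0.918 mV


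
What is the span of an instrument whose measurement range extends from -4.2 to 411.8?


Span = upper range - lower range.
Span = 411.8 - (-4.2)
Span = 416.0

416.0


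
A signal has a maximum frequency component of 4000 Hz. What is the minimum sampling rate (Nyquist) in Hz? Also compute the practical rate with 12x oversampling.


By Nyquist theorem, fs_min = 2 * fmax.
fs_min = 2 * 4000 = 8000 Hz
Practical rate = 12 * fs_min = 12 * 8000 = 96000 Hz

fs_min = 8000 Hz, fs_practical = 96000 Hz


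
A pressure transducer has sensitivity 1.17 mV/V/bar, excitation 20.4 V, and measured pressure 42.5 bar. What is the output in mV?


Output = sensitivity * Vex * P.
Vout = 1.17 * 20.4 * 42.5
Vout = 23.868 * 42.5
Vout = 1014.39 mV

1014.39 mV


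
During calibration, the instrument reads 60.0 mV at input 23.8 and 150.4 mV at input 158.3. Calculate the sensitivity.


Sensitivity = (y2 - y1) / (x2 - x1).
S = (150.4 - 60.0) / (158.3 - 23.8)
S = 90.4 / 134.5
S = 0.6721 mV/unit

0.6721 mV/unit


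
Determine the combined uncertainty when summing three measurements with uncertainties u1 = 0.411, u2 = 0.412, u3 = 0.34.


For a sum of independent quantities, uc = sqrt(u1^2 + u2^2 + u3^2).
uc = sqrt(0.411^2 + 0.412^2 + 0.34^2)
uc = sqrt(0.168921 + 0.169744 + 0.1156)
uc = 0.674

0.674


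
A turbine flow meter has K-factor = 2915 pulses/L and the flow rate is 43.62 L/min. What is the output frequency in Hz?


Frequency = K * Q / 60 (converting L/min to L/s).
f = 2915 * 43.62 / 60
f = 127152.3 / 60
f = 2119.2 Hz

2119.2 Hz


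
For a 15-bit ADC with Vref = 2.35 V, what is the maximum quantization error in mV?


The maximum quantization error is +/- LSB/2.
LSB = Vref / 2^n = 2.35 / 32768 = 7.172e-05 V
Max error = LSB / 2 = 7.172e-05 / 2 = 3.586e-05 V
Max error = 0.0359 mV

0.0359 mV


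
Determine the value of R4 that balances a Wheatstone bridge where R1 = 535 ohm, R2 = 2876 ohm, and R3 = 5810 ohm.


At balance: R1*R4 = R2*R3, so R4 = R2*R3/R1.
R4 = 2876 * 5810 / 535
R4 = 16709560 / 535
R4 = 31232.82 ohm

31232.82 ohm


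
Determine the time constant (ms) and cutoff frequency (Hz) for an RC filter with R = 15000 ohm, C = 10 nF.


Time constant: tau = R * C.
tau = 15000 * 1.00e-08 = 0.00015 s
tau = 0.15 ms
Cutoff frequency: fc = 1 / (2*pi*R*C).
fc = 1 / (2*pi*0.00015) = 1061.03 Hz

tau = 0.15 ms, fc = 1061.03 Hz


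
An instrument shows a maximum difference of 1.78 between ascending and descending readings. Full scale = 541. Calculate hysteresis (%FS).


Hysteresis = (max difference / full scale) * 100%.
H = (1.78 / 541) * 100
H = 0.329 %FS

0.329 %FS


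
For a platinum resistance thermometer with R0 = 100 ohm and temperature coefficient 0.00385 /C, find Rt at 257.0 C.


The RTD equation: Rt = R0 * (1 + alpha * T).
Rt = 100 * (1 + 0.00385 * 257.0)
Rt = 100 * (1 + 0.98945)
Rt = 100 * 1.98945
Rt = 198.945 ohm

198.945 ohm


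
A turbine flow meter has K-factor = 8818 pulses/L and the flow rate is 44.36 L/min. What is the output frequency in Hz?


Frequency = K * Q / 60 (converting L/min to L/s).
f = 8818 * 44.36 / 60
f = 391166.48 / 60
f = 6519.44 Hz

6519.44 Hz


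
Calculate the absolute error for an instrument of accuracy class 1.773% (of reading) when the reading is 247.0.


Absolute error = (accuracy% / 100) * reading.
Error = (1.773 / 100) * 247.0
Error = 0.01773 * 247.0
Error = 4.3793

4.3793


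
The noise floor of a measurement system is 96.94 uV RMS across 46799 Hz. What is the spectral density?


Noise spectral density = Vrms / sqrt(BW).
NSD = 96.94 / sqrt(46799)
NSD = 96.94 / 216.3308
NSD = 0.4481 uV/sqrt(Hz)

0.4481 uV/sqrt(Hz)


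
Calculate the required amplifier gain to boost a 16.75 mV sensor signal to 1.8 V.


Gain = Vout / Vin (converting to same units).
G = 1.8 V / 16.75 mV
G = 1800.0 mV / 16.75 mV
G = 107.46

107.46


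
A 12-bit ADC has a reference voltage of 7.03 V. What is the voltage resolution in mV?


The resolution (LSB) of an ADC is Vref / 2^n.
LSB = 7.03 / 2^12
LSB = 7.03 / 4096
LSB = 0.00171631 V = 1.71630859 mV

1.71630859 mV


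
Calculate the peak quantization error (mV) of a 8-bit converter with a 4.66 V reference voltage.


The maximum quantization error is +/- LSB/2.
LSB = Vref / 2^n = 4.66 / 256 = 0.01820313 V
Max error = LSB / 2 = 0.01820313 / 2 = 0.00910156 V
Max error = 9.1016 mV

9.1016 mV


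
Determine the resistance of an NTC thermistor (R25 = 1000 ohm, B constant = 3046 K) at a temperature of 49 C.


NTC thermistor equation: Rt = R25 * exp(B * (1/T - 1/T25)).
T in Kelvin: 322.15 K, T25 = 298.15 K
1/T - 1/T25 = 1/322.15 - 1/298.15 = -0.00024987
B * (1/T - 1/T25) = 3046 * -0.00024987 = -0.7611
Rt = 1000 * exp(-0.7611) = 467.1 ohm

467.1 ohm


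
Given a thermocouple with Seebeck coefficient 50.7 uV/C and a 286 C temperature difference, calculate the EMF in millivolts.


The thermocouple output V = sensitivity * dT.
V = 50.7 uV/C * 286 C
V = 14500.2 uV
V = 14.5 mV

14.5 mV


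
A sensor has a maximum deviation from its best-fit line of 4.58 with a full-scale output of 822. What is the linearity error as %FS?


Linearity error = (max deviation / full scale) * 100%.
Linearity = (4.58 / 822) * 100
Linearity = 0.557 %FS

0.557 %FS


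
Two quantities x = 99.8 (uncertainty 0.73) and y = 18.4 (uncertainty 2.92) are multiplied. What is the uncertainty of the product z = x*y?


For a product z = x*y, the relative uncertainty is:
uz/z = sqrt((ux/x)^2 + (uy/y)^2)
Relative uncertainties: ux/x = 0.73/99.8 = 0.007315
uy/y = 2.92/18.4 = 0.158696
z = 99.8 * 18.4 = 1836.3
uz = 1836.3 * sqrt(0.007315^2 + 0.158696^2) = 291.725

291.725


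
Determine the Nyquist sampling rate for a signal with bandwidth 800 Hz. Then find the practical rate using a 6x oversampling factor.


By Nyquist theorem, fs_min = 2 * fmax.
fs_min = 2 * 800 = 1600 Hz
Practical rate = 6 * fs_min = 6 * 1600 = 9600 Hz

fs_min = 1600 Hz, fs_practical = 9600 Hz


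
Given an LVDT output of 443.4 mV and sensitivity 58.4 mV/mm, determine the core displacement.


Displacement = Vout / sensitivity.
d = 443.4 / 58.4
d = 7.592 mm

7.592 mm


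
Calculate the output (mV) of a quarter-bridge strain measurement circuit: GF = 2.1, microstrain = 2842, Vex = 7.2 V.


Quarter bridge output: Vout = (GF * epsilon * Vex) / 4.
Vout = (2.1 * 2842e-6 * 7.2) / 4
Vout = 0.04297104 / 4 V
Vout = 0.01074276 V = 10.7428 mV

10.7428 mV


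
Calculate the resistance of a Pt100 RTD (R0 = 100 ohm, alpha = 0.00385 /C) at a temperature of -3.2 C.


The RTD equation: Rt = R0 * (1 + alpha * T).
Rt = 100 * (1 + 0.00385 * -3.2)
Rt = 100 * (1 + -0.01232)
Rt = 100 * 0.98768
Rt = 98.768 ohm

98.768 ohm


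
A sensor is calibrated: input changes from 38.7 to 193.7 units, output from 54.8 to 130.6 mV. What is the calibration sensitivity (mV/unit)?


Sensitivity = (y2 - y1) / (x2 - x1).
S = (130.6 - 54.8) / (193.7 - 38.7)
S = 75.8 / 155.0
S = 0.489 mV/unit

0.489 mV/unit


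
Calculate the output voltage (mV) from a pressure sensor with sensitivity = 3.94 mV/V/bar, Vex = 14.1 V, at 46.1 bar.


Output = sensitivity * Vex * P.
Vout = 3.94 * 14.1 * 46.1
Vout = 55.554 * 46.1
Vout = 2561.04 mV

2561.04 mV


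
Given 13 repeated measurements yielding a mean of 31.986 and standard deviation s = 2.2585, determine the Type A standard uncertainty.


The standard uncertainty for Type A evaluation is u = s / sqrt(n).
u = 2.2585 / sqrt(13)
u = 2.2585 / 3.6056
u = 0.6264

0.6264


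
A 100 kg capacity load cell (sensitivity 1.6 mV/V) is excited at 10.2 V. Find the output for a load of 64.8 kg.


Vout = rated_output * Vex * (load / capacity).
Vout = 1.6 * 10.2 * (64.8 / 100)
Vout = 1.6 * 10.2 * 0.648
Vout = 10.575 mV

10.575 mV


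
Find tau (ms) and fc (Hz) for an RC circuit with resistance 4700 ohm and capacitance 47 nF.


Time constant: tau = R * C.
tau = 4700 * 4.70e-08 = 0.0002209 s
tau = 0.2209 ms
Cutoff frequency: fc = 1 / (2*pi*R*C).
fc = 1 / (2*pi*0.0002209) = 720.48 Hz

tau = 0.2209 ms, fc = 720.48 Hz


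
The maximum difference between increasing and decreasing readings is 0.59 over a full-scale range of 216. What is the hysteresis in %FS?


Hysteresis = (max difference / full scale) * 100%.
H = (0.59 / 216) * 100
H = 0.273 %FS

0.273 %FS


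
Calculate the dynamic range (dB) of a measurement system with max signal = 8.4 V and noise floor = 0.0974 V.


Dynamic range = 20 * log10(Vmax / Vnoise).
DR = 20 * log10(8.4 / 0.0974)
DR = 20 * log10(86.24)
DR = 38.71 dB

38.71 dB


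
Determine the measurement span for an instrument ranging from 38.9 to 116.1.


Span = upper range - lower range.
Span = 116.1 - (38.9)
Span = 77.2

77.2


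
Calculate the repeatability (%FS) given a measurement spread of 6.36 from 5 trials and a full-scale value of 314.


Repeatability = (spread / full scale) * 100%.
R = (6.36 / 314) * 100
R = 2.025 %FS

2.025 %FS


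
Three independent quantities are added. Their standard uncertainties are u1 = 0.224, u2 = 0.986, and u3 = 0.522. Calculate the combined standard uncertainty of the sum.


For a sum of independent quantities, uc = sqrt(u1^2 + u2^2 + u3^2).
uc = sqrt(0.224^2 + 0.986^2 + 0.522^2)
uc = sqrt(0.050176 + 0.972196 + 0.272484)
uc = 1.1379

1.1379


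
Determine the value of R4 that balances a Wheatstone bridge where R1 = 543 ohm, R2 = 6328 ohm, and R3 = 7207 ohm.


At balance: R1*R4 = R2*R3, so R4 = R2*R3/R1.
R4 = 6328 * 7207 / 543
R4 = 45605896 / 543
R4 = 83988.76 ohm

83988.76 ohm


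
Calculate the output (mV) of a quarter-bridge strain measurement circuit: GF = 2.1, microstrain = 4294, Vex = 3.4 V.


Quarter bridge output: Vout = (GF * epsilon * Vex) / 4.
Vout = (2.1 * 4294e-6 * 3.4) / 4
Vout = 0.03065916 / 4 V
Vout = 0.00766479 V = 7.6648 mV

7.6648 mV


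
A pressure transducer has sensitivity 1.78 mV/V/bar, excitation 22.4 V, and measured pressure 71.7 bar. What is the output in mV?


Output = sensitivity * Vex * P.
Vout = 1.78 * 22.4 * 71.7
Vout = 39.872 * 71.7
Vout = 2858.82 mV

2858.82 mV


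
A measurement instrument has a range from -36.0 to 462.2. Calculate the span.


Span = upper range - lower range.
Span = 462.2 - (-36.0)
Span = 498.2

498.2


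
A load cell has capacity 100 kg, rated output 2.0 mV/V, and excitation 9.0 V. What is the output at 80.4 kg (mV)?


Vout = rated_output * Vex * (load / capacity).
Vout = 2.0 * 9.0 * (80.4 / 100)
Vout = 2.0 * 9.0 * 0.804
Vout = 14.472 mV

14.472 mV


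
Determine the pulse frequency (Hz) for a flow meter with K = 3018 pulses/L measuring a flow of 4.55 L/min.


Frequency = K * Q / 60 (converting L/min to L/s).
f = 3018 * 4.55 / 60
f = 13731.9 / 60
f = 228.86 Hz

228.86 Hz


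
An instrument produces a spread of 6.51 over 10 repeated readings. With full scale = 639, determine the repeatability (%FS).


Repeatability = (spread / full scale) * 100%.
R = (6.51 / 639) * 100
R = 1.019 %FS

1.019 %FS


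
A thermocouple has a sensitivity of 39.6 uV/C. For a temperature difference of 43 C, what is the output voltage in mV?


The thermocouple output V = sensitivity * dT.
V = 39.6 uV/C * 43 C
V = 1702.8 uV
V = 1.703 mV

1.703 mV


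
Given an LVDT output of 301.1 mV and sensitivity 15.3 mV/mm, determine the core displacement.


Displacement = Vout / sensitivity.
d = 301.1 / 15.3
d = 19.68 mm

19.68 mm


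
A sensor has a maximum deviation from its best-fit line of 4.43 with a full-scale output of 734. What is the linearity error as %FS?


Linearity error = (max deviation / full scale) * 100%.
Linearity = (4.43 / 734) * 100
Linearity = 0.604 %FS

0.604 %FS


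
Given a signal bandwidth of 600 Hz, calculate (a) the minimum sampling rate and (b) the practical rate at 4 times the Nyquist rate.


By Nyquist theorem, fs_min = 2 * fmax.
fs_min = 2 * 600 = 1200 Hz
Practical rate = 4 * fs_min = 4 * 1200 = 4800 Hz

fs_min = 1200 Hz, fs_practical = 4800 Hz


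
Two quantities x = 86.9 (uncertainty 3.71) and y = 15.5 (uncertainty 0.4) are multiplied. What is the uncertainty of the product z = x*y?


For a product z = x*y, the relative uncertainty is:
uz/z = sqrt((ux/x)^2 + (uy/y)^2)
Relative uncertainties: ux/x = 3.71/86.9 = 0.042693
uy/y = 0.4/15.5 = 0.025806
z = 86.9 * 15.5 = 1347.0
uz = 1347.0 * sqrt(0.042693^2 + 0.025806^2) = 67.194

67.194


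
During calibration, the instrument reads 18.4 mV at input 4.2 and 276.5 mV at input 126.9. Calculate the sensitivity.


Sensitivity = (y2 - y1) / (x2 - x1).
S = (276.5 - 18.4) / (126.9 - 4.2)
S = 258.1 / 122.7
S = 2.1035 mV/unit

2.1035 mV/unit


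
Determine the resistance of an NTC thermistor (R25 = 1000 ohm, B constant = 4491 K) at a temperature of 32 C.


NTC thermistor equation: Rt = R25 * exp(B * (1/T - 1/T25)).
T in Kelvin: 305.15 K, T25 = 298.15 K
1/T - 1/T25 = 1/305.15 - 1/298.15 = -7.694e-05
B * (1/T - 1/T25) = 4491 * -7.694e-05 = -0.3455
Rt = 1000 * exp(-0.3455) = 707.8 ohm

707.8 ohm


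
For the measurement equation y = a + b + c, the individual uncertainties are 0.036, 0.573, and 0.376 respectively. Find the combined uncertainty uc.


For a sum of independent quantities, uc = sqrt(u1^2 + u2^2 + u3^2).
uc = sqrt(0.036^2 + 0.573^2 + 0.376^2)
uc = sqrt(0.001296 + 0.328329 + 0.141376)
uc = 0.6863

0.6863


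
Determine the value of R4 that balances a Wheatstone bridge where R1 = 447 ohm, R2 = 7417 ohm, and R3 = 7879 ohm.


At balance: R1*R4 = R2*R3, so R4 = R2*R3/R1.
R4 = 7417 * 7879 / 447
R4 = 58438543 / 447
R4 = 130735.0 ohm

130735.0 ohm


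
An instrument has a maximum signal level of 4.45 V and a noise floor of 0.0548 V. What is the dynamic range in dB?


Dynamic range = 20 * log10(Vmax / Vnoise).
DR = 20 * log10(4.45 / 0.0548)
DR = 20 * log10(81.2)
DR = 38.19 dB

38.19 dB


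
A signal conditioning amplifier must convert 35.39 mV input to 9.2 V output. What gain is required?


Gain = Vout / Vin (converting to same units).
G = 9.2 V / 35.39 mV
G = 9200.0 mV / 35.39 mV
G = 259.96

259.96


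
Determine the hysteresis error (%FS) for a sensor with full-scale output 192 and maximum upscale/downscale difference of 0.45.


Hysteresis = (max difference / full scale) * 100%.
H = (0.45 / 192) * 100
H = 0.234 %FS

0.234 %FS


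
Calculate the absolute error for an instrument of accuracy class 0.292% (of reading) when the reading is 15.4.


Absolute error = (accuracy% / 100) * reading.
Error = (0.292 / 100) * 15.4
Error = 0.00292 * 15.4
Error = 0.045

0.045


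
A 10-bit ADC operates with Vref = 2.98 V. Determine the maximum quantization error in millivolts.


The maximum quantization error is +/- LSB/2.
LSB = Vref / 2^n = 2.98 / 1024 = 0.00291016 V
Max error = LSB / 2 = 0.00291016 / 2 = 0.00145508 V
Max error = 1.4551 mV

1.4551 mV


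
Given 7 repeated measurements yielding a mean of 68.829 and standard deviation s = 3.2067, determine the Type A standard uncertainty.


The standard uncertainty for Type A evaluation is u = s / sqrt(n).
u = 3.2067 / sqrt(7)
u = 3.2067 / 2.6458
u = 1.212

1.212


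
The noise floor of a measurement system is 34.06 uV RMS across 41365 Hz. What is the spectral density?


Noise spectral density = Vrms / sqrt(BW).
NSD = 34.06 / sqrt(41365)
NSD = 34.06 / 203.3839
NSD = 0.1675 uV/sqrt(Hz)

0.1675 uV/sqrt(Hz)


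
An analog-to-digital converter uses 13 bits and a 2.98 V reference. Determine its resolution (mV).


The resolution (LSB) of an ADC is Vref / 2^n.
LSB = 2.98 / 2^13
LSB = 2.98 / 8192
LSB = 0.00036377 V = 0.36376953 mV

0.36376953 mV


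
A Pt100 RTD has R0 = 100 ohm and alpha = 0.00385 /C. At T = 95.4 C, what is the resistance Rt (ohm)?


The RTD equation: Rt = R0 * (1 + alpha * T).
Rt = 100 * (1 + 0.00385 * 95.4)
Rt = 100 * (1 + 0.36729)
Rt = 100 * 1.36729
Rt = 136.729 ohm

136.729 ohm


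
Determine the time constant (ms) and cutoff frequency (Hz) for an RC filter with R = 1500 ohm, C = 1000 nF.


Time constant: tau = R * C.
tau = 1500 * 1.00e-06 = 0.0015 s
tau = 1.5 ms
Cutoff frequency: fc = 1 / (2*pi*R*C).
fc = 1 / (2*pi*0.0015) = 106.1 Hz

tau = 1.5 ms, fc = 106.1 Hz


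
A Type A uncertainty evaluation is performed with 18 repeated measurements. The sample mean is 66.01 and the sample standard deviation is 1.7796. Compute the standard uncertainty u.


The standard uncertainty for Type A evaluation is u = s / sqrt(n).
u = 1.7796 / sqrt(18)
u = 1.7796 / 4.2426
u = 0.4195

0.4195


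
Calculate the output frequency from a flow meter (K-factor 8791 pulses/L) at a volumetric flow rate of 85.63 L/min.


Frequency = K * Q / 60 (converting L/min to L/s).
f = 8791 * 85.63 / 60
f = 752773.33 / 60
f = 12546.22 Hz

12546.22 Hz


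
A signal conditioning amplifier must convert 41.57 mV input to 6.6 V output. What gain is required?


Gain = Vout / Vin (converting to same units).
G = 6.6 V / 41.57 mV
G = 6600.0 mV / 41.57 mV
G = 158.77

158.77


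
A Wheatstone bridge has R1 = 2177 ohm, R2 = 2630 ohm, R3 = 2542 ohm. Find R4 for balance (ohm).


At balance: R1*R4 = R2*R3, so R4 = R2*R3/R1.
R4 = 2630 * 2542 / 2177
R4 = 6685460 / 2177
R4 = 3070.95 ohm

3070.95 ohm


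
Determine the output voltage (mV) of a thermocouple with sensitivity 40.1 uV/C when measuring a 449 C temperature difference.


The thermocouple output V = sensitivity * dT.
V = 40.1 uV/C * 449 C
V = 18004.9 uV
V = 18.005 mV

18.005 mV


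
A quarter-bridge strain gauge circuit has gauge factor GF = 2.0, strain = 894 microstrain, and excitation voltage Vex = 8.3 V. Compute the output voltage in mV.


Quarter bridge output: Vout = (GF * epsilon * Vex) / 4.
Vout = (2.0 * 894e-6 * 8.3) / 4
Vout = 0.0148404 / 4 V
Vout = 0.0037101 V = 3.7101 mV

3.7101 mV


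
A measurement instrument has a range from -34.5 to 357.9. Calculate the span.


Span = upper range - lower range.
Span = 357.9 - (-34.5)
Span = 392.4

392.4


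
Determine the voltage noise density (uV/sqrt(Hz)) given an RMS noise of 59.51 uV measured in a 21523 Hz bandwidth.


Noise spectral density = Vrms / sqrt(BW).
NSD = 59.51 / sqrt(21523)
NSD = 59.51 / 146.7072
NSD = 0.4056 uV/sqrt(Hz)

0.4056 uV/sqrt(Hz)


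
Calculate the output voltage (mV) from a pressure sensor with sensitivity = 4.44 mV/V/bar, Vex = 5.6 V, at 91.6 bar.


Output = sensitivity * Vex * P.
Vout = 4.44 * 5.6 * 91.6
Vout = 24.864 * 91.6
Vout = 2277.54 mV

2277.54 mV


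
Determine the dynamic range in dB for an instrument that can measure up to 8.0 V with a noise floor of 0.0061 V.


Dynamic range = 20 * log10(Vmax / Vnoise).
DR = 20 * log10(8.0 / 0.0061)
DR = 20 * log10(1311.48)
DR = 62.36 dB

62.36 dB


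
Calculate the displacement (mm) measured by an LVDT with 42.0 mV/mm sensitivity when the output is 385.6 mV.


Displacement = Vout / sensitivity.
d = 385.6 / 42.0
d = 9.181 mm

9.181 mm


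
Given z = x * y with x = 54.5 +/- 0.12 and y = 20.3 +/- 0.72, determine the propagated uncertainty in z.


For a product z = x*y, the relative uncertainty is:
uz/z = sqrt((ux/x)^2 + (uy/y)^2)
Relative uncertainties: ux/x = 0.12/54.5 = 0.002202
uy/y = 0.72/20.3 = 0.035468
z = 54.5 * 20.3 = 1106.4
uz = 1106.4 * sqrt(0.002202^2 + 0.035468^2) = 39.316

39.316


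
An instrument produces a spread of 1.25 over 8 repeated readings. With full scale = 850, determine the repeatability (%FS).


Repeatability = (spread / full scale) * 100%.
R = (1.25 / 850) * 100
R = 0.147 %FS

0.147 %FS


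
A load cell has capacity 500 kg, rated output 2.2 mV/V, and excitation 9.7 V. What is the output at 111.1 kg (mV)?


Vout = rated_output * Vex * (load / capacity).
Vout = 2.2 * 9.7 * (111.1 / 500)
Vout = 2.2 * 9.7 * 0.2222
Vout = 4.742 mV

4.742 mV


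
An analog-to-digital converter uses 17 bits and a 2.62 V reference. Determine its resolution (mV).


The resolution (LSB) of an ADC is Vref / 2^n.
LSB = 2.62 / 2^17
LSB = 2.62 / 131072
LSB = 1.999e-05 V = 0.01998901 mV

0.01998901 mV


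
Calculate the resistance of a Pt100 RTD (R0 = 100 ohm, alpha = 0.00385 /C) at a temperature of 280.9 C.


The RTD equation: Rt = R0 * (1 + alpha * T).
Rt = 100 * (1 + 0.00385 * 280.9)
Rt = 100 * (1 + 1.081465)
Rt = 100 * 2.081465
Rt = 208.146 ohm

208.146 ohm


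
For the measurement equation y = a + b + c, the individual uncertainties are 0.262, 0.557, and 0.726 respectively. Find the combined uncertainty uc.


For a sum of independent quantities, uc = sqrt(u1^2 + u2^2 + u3^2).
uc = sqrt(0.262^2 + 0.557^2 + 0.726^2)
uc = sqrt(0.068644 + 0.310249 + 0.527076)
uc = 0.9518

0.9518


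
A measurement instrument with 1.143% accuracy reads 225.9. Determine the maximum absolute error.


Absolute error = (accuracy% / 100) * reading.
Error = (1.143 / 100) * 225.9
Error = 0.01143 * 225.9
Error = 2.582

2.582


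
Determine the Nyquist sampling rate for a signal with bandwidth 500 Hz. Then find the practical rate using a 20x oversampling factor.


By Nyquist theorem, fs_min = 2 * fmax.
fs_min = 2 * 500 = 1000 Hz
Practical rate = 20 * fs_min = 20 * 1000 = 20000 Hz

fs_min = 1000 Hz, fs_practical = 20000 Hz


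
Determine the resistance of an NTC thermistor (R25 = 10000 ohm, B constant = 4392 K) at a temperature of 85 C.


NTC thermistor equation: Rt = R25 * exp(B * (1/T - 1/T25)).
T in Kelvin: 358.15 K, T25 = 298.15 K
1/T - 1/T25 = 1/358.15 - 1/298.15 = -0.00056189
B * (1/T - 1/T25) = 4392 * -0.00056189 = -2.4678
Rt = 10000 * exp(-2.4678) = 847.7 ohm

847.7 ohm


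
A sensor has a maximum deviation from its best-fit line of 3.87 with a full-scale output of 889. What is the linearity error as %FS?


Linearity error = (max deviation / full scale) * 100%.
Linearity = (3.87 / 889) * 100
Linearity = 0.435 %FS

0.435 %FS


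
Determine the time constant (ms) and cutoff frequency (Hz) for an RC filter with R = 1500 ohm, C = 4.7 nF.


Time constant: tau = R * C.
tau = 1500 * 4.70e-09 = 7.05e-06 s
tau = 0.0071 ms
Cutoff frequency: fc = 1 / (2*pi*R*C).
fc = 1 / (2*pi*7.05e-06) = 22575.17 Hz

tau = 0.0071 ms, fc = 22575.17 Hz


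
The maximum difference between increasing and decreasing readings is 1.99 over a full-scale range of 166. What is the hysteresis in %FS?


Hysteresis = (max difference / full scale) * 100%.
H = (1.99 / 166) * 100
H = 1.199 %FS

1.199 %FS


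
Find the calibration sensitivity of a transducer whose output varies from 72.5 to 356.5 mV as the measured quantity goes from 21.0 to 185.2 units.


Sensitivity = (y2 - y1) / (x2 - x1).
S = (356.5 - 72.5) / (185.2 - 21.0)
S = 284.0 / 164.2
S = 1.7296 mV/unit

1.7296 mV/unit


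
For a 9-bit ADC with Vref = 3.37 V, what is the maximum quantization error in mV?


The maximum quantization error is +/- LSB/2.
LSB = Vref / 2^n = 3.37 / 512 = 0.00658203 V
Max error = LSB / 2 = 0.00658203 / 2 = 0.00329102 V
Max error = 3.291 mV

3.291 mV


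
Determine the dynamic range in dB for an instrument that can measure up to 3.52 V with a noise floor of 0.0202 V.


Dynamic range = 20 * log10(Vmax / Vnoise).
DR = 20 * log10(3.52 / 0.0202)
DR = 20 * log10(174.26)
DR = 44.82 dB

44.82 dB
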